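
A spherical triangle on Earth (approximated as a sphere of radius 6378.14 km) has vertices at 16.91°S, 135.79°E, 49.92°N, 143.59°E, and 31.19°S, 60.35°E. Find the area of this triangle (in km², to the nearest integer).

Side lengths (central angles): a = 1.9086, b = 1.2064, c = 1.1726 rad; semiperimeter s = 2.1438.
By l'Huilier's theorem, tan(E/4) = √[tan(s/2) tan((s−a)/2) tan((s−b)/2) tan((s−c)/2)], giving spherical excess E = 0.9448 rad.
Area = E·R² = 0.9448 × (6378.14)² ≈ 38436973 km².

38436973 km²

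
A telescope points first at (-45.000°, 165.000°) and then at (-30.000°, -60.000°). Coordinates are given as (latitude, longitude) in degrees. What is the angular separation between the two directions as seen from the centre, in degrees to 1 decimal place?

Let φ₁ = -0.7854 rad, φ₂ = -0.5236 rad, and Δλ = 2.3562 rad.
cos c = sin φ₁ sin φ₂ + cos φ₁ cos φ₂ cos Δλ = (-0.7071)(-0.5000) + (0.7071)(0.8660)(-0.7071) = -0.07946,
so c = arccos(-0.07946) = 1.65034 rad.
So the angular separation is 94.6°.

94.6°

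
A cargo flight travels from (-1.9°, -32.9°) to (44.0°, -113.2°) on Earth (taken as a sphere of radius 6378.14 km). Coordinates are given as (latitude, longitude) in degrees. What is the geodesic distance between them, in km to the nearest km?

Let φ₁ = -0.0332 rad, φ₂ = 0.7679 rad, and Δλ = -1.4015 rad.
cos c = sin φ₁ sin φ₂ + cos φ₁ cos φ₂ cos Δλ = (-0.0332)(0.6947) + (0.9995)(0.7193)(0.1685) = 0.09810,
so c = arccos(0.09810) = 1.47254 rad.
Distance = R·c = 6378.14 × 1.4725 ≈ 9392 km.

9392 km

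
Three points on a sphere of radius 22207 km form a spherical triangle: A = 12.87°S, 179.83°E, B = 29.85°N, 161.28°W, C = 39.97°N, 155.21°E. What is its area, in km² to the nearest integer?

140037981 km²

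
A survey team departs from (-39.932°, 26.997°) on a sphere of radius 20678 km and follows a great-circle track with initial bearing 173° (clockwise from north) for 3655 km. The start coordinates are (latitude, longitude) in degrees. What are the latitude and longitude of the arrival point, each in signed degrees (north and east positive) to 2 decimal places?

-49.97°, 28.91°

Angular distance δ = d/R = 3655/20678 = 0.17676 rad; initial bearing θ = 3.0194 rad.
sin φ₂ = sin φ₁ cos δ + cos φ₁ sin δ cos θ = (-0.6419)(0.9844) + (0.7668)(0.1758)(-0.9925) = -0.7657, so φ₂ = -49.97°.
Δλ = atan2(sin θ sin δ cos φ₁, cos δ − sin φ₁ sin φ₂) = atan2(0.0164, 0.4929) = 1.909°.
λ₂ = 26.997° + 1.909° = 28.91°.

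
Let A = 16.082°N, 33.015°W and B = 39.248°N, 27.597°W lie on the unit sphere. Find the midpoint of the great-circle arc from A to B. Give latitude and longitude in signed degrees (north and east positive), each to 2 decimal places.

27.69°, -30.60°

The central angle between A and B is δ = 0.4127 rad.
With f = 0.5, the slerp weights are sin((1−f)δ)/sin δ = 0.5108 and sin(fδ)/sin δ = 0.5108.
Weighted sum of the unit vectors: (0.5108)·(0.8057,-0.5235,0.2770) + (0.5108)·(0.6863,-0.3587,0.6327) = (0.7622, -0.4507, 0.4647).
Converting back: φ = atan2(z, √(x²+y²)) = 27.69°, λ = atan2(y, x) = -30.60°.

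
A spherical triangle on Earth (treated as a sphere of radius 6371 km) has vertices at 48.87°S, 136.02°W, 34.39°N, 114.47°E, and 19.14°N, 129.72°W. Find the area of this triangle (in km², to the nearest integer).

71292117 km²

Side lengths (central angles): a = 1.7256, b = 1.1910, c = 2.2227 rad; semiperimeter s = 2.5697.
By l'Huilier's theorem, tan(E/4) = √[tan(s/2) tan((s−a)/2) tan((s−b)/2) tan((s−c)/2)], giving spherical excess E = 1.7564 rad.
Area = E·R² = 1.7564 × (6371)² ≈ 71292117 km².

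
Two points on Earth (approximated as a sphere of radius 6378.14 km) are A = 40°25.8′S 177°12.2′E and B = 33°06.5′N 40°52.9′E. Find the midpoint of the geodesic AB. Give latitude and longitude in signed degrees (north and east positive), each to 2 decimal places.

-9.69°, 102.24°

The central angle between A and B is δ = 2.5242 rad.
With f = 0.5, the slerp weights are sin((1−f)δ)/sin δ = 1.6457 and sin(fδ)/sin δ = 1.6457.
Weighted sum of the unit vectors: (1.6457)·(-0.7603,0.0371,-0.6485) + (1.6457)·(0.6333,0.5482,0.5462) = (-0.2090, 0.9633, -0.1683).
Converting back: φ = atan2(z, √(x²+y²)) = -9.69°, λ = atan2(y, x) = 102.24°.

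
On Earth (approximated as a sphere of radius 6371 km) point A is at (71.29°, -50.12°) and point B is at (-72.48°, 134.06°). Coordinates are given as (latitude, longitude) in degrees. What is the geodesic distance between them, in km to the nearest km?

19819 km

Let φ₁ = 1.2442 rad, φ₂ = -1.2650 rad, and Δλ = -3.0686 rad.
Haversine: a = sin²(Δφ/2) + cos φ₁ cos φ₂ sin²(Δλ/2) = 0.9033 + (0.3208)(0.3010)(0.9987) = 0.99976.
Central angle c = 2·arcsin(√a) = 3.11085 rad.
Distance = R·c = 6371 × 3.1108 ≈ 19819 km.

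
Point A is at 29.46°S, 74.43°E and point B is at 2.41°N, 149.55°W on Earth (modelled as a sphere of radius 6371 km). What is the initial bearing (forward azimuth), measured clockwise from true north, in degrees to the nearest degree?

Δλ = 136.020° = 2.3740 rad.
y = sin Δλ · cos φ₂ = (0.6944)(0.9991) = 0.6938
x = cos φ₁ sin φ₂ − sin φ₁ cos φ₂ cos Δλ = (0.8707)(0.0421) − (-0.4918)(0.9991)(-0.7196) = -0.3170
θ = atan2(y, x) = 114.55°, so the bearing is 115°.

115°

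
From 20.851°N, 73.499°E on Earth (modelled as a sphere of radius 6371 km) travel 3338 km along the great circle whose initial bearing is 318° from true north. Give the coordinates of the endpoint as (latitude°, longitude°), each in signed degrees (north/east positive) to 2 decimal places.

40.97°, 47.18°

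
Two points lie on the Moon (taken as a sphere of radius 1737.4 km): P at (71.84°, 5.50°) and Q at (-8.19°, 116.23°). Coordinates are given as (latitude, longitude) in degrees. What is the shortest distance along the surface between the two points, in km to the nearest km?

With latitudes φ₁ = 71.840°, φ₂ = -8.190° and longitude difference Δλ = 110.730°:
cos c = sin φ₁ sin φ₂ + cos φ₁ cos φ₂ cos Δλ = (0.9502)(-0.1425) + (0.3117)(0.9898)(-0.3540) = -0.24456,
so c = arccos(-0.24456) = 1.81786 rad.
Distance = R·c = 1737.4 × 1.8179 ≈ 3158 km.

3158 km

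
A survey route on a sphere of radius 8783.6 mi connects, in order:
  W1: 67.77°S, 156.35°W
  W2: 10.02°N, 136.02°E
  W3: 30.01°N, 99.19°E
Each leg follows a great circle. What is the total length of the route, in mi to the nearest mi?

Leg W1→W2: central angle 1.5901 rad, distance 13966.5 mi.
Leg W2→W3: central angle 0.6926 rad, distance 6083.9 mi.
Total: 13966.5 + 6083.9 ≈ 20050 mi.

20050 mi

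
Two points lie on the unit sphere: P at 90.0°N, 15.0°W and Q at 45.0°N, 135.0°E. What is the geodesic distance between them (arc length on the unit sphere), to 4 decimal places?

0.7854

Let φ₁ = 1.5708 rad, φ₂ = 0.7854 rad, and Δλ = 2.6180 rad.
Haversine: a = sin²(Δφ/2) + cos φ₁ cos φ₂ sin²(Δλ/2) = 0.1464 + (0.0000)(0.7071)(0.9330) = 0.14645.
Central angle c = 2·arcsin(√a) = 0.78540 rad.
On the unit sphere the arc length equals the central angle: 0.7854.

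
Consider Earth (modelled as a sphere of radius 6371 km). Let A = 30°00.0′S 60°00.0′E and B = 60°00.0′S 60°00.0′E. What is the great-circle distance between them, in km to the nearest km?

With latitudes φ₁ = -30.000°, φ₂ = -60.000° and longitude difference Δλ = 0.000°:
Haversine: a = sin²(Δφ/2) + cos φ₁ cos φ₂ sin²(Δλ/2) = 0.0670 + (0.8660)(0.5000)(0.0000) = 0.06699.
Central angle c = 2·arcsin(√a) = 0.52360 rad.
Distance = R·c = 6371 × 0.5236 ≈ 3336 km.

3336 km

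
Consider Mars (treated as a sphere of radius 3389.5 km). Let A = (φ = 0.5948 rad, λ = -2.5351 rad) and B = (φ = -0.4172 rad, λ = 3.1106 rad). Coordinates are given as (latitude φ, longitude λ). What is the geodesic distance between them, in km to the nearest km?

In radians: φ₁ = 0.5948, φ₂ = -0.4172, Δλ = -36.525° = -0.6375 rad.
cos c = sin φ₁ sin φ₂ + cos φ₁ cos φ₂ cos Δλ = (0.5603)(-0.4052) + (0.8283)(0.9142)(0.8036) = 0.38144,
so c = arccos(0.38144) = 1.17944 rad.
Distance = R·c = 3389.5 × 1.1794 ≈ 3998 km.

3998 km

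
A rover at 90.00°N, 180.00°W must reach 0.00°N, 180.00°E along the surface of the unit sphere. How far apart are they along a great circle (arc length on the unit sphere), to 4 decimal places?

Let φ₁ = 1.5708 rad, φ₂ = 0.0000 rad, and Δλ = 0.0000 rad.
Haversine: a = sin²(Δφ/2) + cos φ₁ cos φ₂ sin²(Δλ/2) = 0.5000 + (0.0000)(1.0000)(0.0000) = 0.50000.
Central angle c = 2·arcsin(√a) = 1.57080 rad.
On the unit sphere the arc length equals the central angle: 1.5708.

1.5708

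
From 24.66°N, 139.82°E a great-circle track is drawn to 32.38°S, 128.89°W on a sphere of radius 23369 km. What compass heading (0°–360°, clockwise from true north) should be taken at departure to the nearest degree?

Δλ = 91.290° = 1.5933 rad.
y = sin Δλ · cos φ₂ = (0.9997)(0.8445) = 0.8443
x = cos φ₁ sin φ₂ − sin φ₁ cos φ₂ cos Δλ = (0.9088)(-0.5355) − (0.4172)(0.8445)(-0.0225) = -0.4788
θ = atan2(y, x) = 119.56°, so the bearing is 120°.

120°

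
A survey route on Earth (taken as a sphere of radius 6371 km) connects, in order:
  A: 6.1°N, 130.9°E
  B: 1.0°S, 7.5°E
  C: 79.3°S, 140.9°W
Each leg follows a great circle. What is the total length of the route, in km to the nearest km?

24620 km

Leg A→B: central angle 2.1521 rad, distance 13711.2 km.
Leg B→C: central angle 1.7122 rad, distance 10908.6 km.
Total: 13711.2 + 10908.6 ≈ 24620 km.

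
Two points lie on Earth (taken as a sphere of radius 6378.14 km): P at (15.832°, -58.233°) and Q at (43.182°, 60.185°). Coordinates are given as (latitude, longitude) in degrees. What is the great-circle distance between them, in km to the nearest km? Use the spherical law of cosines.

10961 km

With latitudes φ₁ = 15.832°, φ₂ = 43.182° and longitude difference Δλ = 118.418°:
cos c = sin φ₁ sin φ₂ + cos φ₁ cos φ₂ cos Δλ = (0.2728)(0.6843) + (0.9621)(0.7292)(-0.4759) = -0.14716,
so c = arccos(-0.14716) = 1.71849 rad.
Distance = R·c = 6378.14 × 1.7185 ≈ 10961 km.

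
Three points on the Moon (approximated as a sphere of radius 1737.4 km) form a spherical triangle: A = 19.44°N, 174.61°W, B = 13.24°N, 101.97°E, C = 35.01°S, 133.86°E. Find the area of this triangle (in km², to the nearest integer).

2284871 km²

Side lengths (central angles): a = 0.9938, b = 1.2770, c = 1.3884 rad; semiperimeter s = 1.8296.
By l'Huilier's theorem, tan(E/4) = √[tan(s/2) tan((s−a)/2) tan((s−b)/2) tan((s−c)/2)], giving spherical excess E = 0.7569 rad.
Area = E·R² = 0.7569 × (1737.4)² ≈ 2284871 km².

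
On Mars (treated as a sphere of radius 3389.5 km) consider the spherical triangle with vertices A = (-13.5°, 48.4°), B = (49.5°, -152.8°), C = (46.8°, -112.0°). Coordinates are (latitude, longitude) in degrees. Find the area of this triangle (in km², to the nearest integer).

15782571 km²

Side lengths (central angles): a = 0.4716, b = 2.4935, c = 2.4438 rad; semiperimeter s = 2.7045.
By l'Huilier's theorem, tan(E/4) = √[tan(s/2) tan((s−a)/2) tan((s−b)/2) tan((s−c)/2)], giving spherical excess E = 1.3737 rad.
Area = E·R² = 1.3737 × (3389.5)² ≈ 15782571 km².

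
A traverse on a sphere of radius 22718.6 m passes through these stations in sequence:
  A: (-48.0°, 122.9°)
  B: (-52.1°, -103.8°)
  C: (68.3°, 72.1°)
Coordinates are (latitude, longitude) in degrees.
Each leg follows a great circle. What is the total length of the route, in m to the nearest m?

93559 m

Leg A→B: central angle 1.2614 rad, distance 28656.7 m.
Leg B→C: central angle 2.8568 rad, distance 64901.9 m.
Total: 28656.7 + 64901.9 ≈ 93559 m.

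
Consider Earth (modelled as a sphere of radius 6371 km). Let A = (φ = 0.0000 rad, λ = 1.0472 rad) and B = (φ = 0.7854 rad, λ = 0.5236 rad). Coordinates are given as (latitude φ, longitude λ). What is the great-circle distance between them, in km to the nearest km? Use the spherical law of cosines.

5809 km

In radians: φ₁ = 0.0000, φ₂ = 0.7854, Δλ = -30.000° = -0.5236 rad.
cos c = sin φ₁ sin φ₂ + cos φ₁ cos φ₂ cos Δλ = (0.0000)(0.7071) + (1.0000)(0.7071)(0.8660) = 0.61237,
so c = arccos(0.61237) = 0.91174 rad.
Distance = R·c = 6371 × 0.9117 ≈ 5809 km.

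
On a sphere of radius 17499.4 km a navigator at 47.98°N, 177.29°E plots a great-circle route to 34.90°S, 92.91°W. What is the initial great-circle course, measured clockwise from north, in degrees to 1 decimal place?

Δλ = 89.800° = 1.5673 rad.
y = sin Δλ · cos φ₂ = (1.0000)(0.8202) = 0.8201
x = cos φ₁ sin φ₂ − sin φ₁ cos φ₂ cos Δλ = (0.6694)(-0.5721) − (0.7429)(0.8202)(0.0035) = -0.3851
θ = atan2(y, x) = 115.15°, so the bearing is 115.2°.

115.2°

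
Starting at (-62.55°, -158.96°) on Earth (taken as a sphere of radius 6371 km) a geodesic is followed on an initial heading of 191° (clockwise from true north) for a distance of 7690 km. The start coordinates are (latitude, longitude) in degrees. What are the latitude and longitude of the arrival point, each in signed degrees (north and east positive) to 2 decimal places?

-47.62°, 36.38°

Angular distance δ = d/R = 7690/6371 = 1.20703 rad; initial bearing θ = 3.3336 rad.
sin φ₂ = sin φ₁ cos δ + cos φ₁ sin δ cos θ = (-0.8874)(0.3558) + (0.4610)(0.9346)(-0.9816) = -0.7386, so φ₂ = -47.62°.
Δλ = atan2(sin θ sin δ cos φ₁, cos δ − sin φ₁ sin φ₂) = atan2(-0.0822, -0.2997) = -164.661°.
λ₂ = -158.960° − 164.661° = -323.62° → 36.38° after wrapping to (−180°, 180°].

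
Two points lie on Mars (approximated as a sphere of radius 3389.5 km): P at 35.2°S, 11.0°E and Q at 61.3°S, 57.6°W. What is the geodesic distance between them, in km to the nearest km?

With latitudes φ₁ = -35.200°, φ₂ = -61.300° and longitude difference Δλ = -68.600°:
Haversine: a = sin²(Δφ/2) + cos φ₁ cos φ₂ sin²(Δλ/2) = 0.0510 + (0.8171)(0.4802)(0.3176) = 0.17560.
Central angle c = 2·arcsin(√a) = 0.86479 rad.
Distance = R·c = 3389.5 × 0.8648 ≈ 2931 km.

2931 km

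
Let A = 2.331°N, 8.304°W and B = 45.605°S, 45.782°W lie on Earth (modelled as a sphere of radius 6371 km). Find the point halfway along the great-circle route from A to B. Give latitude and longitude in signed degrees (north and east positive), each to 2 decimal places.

Central angle δ = 1.0173 rad. Interpolating on the sphere with fraction f = 0.5:
P = [sin((1−f)δ)·A + sin(fδ)·B] / sin δ = 0.5725·A + 0.5725·B in Cartesian coordinates,
giving P = (0.8453, -0.3696, -0.3858), i.e. latitude -22.69°, longitude -23.62°.

-22.69°, -23.62°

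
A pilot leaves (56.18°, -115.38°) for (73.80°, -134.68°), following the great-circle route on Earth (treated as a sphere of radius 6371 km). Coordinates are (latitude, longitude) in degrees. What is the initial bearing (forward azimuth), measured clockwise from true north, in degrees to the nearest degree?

Δλ = -19.300° = -0.3368 rad.
y = sin Δλ · cos φ₂ = (-0.3305)(0.2790) = -0.0922
x = cos φ₁ sin φ₂ − sin φ₁ cos φ₂ cos Δλ = (0.5566)(0.9603) − (0.8308)(0.2790)(0.9438) = 0.3157
θ = atan2(y, x) = -16.28°; adding 360° gives 344°.

344°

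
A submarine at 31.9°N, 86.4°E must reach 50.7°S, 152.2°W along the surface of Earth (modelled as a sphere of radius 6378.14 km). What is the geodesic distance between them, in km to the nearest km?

With latitudes φ₁ = 31.900°, φ₂ = -50.700° and longitude difference Δλ = 121.400°:
Haversine: a = sin²(Δφ/2) + cos φ₁ cos φ₂ sin²(Δλ/2) = 0.4356 + (0.8490)(0.6334)(0.7605) = 0.84454.
Central angle c = 2·arcsin(√a) = 2.33102 rad.
Distance = R·c = 6378.14 × 2.3310 ≈ 14868 km.

14868 km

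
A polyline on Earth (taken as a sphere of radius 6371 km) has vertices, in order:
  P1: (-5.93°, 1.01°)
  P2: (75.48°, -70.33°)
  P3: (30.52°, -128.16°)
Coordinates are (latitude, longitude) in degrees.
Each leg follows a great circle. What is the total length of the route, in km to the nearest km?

Leg P1→P2: central angle 1.5910 rad, distance 10136.4 km.
Leg P2→P3: central angle 0.9190 rad, distance 5855.0 km.
Total: 10136.4 + 5855.0 ≈ 15991 km.

15991 km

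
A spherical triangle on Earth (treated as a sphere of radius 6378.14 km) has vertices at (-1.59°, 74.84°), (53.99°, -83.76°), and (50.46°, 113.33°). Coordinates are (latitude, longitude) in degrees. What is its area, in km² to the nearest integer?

31759212 km²

Side lengths (central angles): a = 1.3015, b = 1.0739, c = 2.1768 rad; semiperimeter s = 2.2761.
By l'Huilier's theorem, tan(E/4) = √[tan(s/2) tan((s−a)/2) tan((s−b)/2) tan((s−c)/2)], giving spherical excess E = 0.7807 rad.
Area = E·R² = 0.7807 × (6378.14)² ≈ 31759212 km².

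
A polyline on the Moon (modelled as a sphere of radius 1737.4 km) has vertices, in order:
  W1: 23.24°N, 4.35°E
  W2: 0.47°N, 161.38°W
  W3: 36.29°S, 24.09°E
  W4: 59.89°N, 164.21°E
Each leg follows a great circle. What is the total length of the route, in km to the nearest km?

13393 km

Leg W1→W2: central angle 2.6621 rad, distance 4625.2 km.
Leg W2→W3: central angle 2.5102 rad, distance 4361.2 km.
Leg W3→W4: central angle 2.5362 rad, distance 4406.5 km.
Total: 4625.2 + 4361.2 + 4406.5 ≈ 13393 km.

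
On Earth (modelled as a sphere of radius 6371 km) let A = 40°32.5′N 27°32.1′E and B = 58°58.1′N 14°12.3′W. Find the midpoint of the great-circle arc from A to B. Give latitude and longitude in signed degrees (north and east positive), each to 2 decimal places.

51.59°, 10.84°

The central angle between A and B is δ = 0.5562 rad.
With f = 0.5, the slerp weights are sin((1−f)δ)/sin δ = 0.5200 and sin(fδ)/sin δ = 0.5200.
Weighted sum of the unit vectors: (0.5200)·(0.6739,0.3513,0.6500) + (0.5200)·(0.4997,-0.1265,0.8569) = (0.6102, 0.1169, 0.7835).
Converting back: φ = atan2(z, √(x²+y²)) = 51.59°, λ = atan2(y, x) = 10.84°.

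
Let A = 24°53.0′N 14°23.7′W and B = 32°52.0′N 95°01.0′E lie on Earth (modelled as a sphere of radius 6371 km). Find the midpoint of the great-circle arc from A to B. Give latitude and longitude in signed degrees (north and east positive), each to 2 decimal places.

Central angle δ = 1.5957 rad. Interpolating on the sphere with fraction f = 0.5:
P = [sin((1−f)δ)·A + sin(fδ)·B] / sin δ = 0.7161·A + 0.7161·B in Cartesian coordinates,
giving P = (0.5766, 0.4377, 0.6899), i.e. latitude 43.62°, longitude 37.20°.

43.62°, 37.20°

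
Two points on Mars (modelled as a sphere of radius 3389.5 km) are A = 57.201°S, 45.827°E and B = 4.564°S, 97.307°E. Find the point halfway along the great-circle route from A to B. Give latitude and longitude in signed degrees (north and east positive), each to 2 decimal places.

-33.32°, 79.68°

The central angle between A and B is δ = 1.1558 rad.
With f = 0.5, the slerp weights are sin((1−f)δ)/sin δ = 0.5969 and sin(fδ)/sin δ = 0.5969.
Weighted sum of the unit vectors: (0.5969)·(0.3775,0.3885,-0.8406) + (0.5969)·(-0.1268,0.9887,-0.0796) = (0.1496, 0.8221, -0.5493).
Converting back: φ = atan2(z, √(x²+y²)) = -33.32°, λ = atan2(y, x) = 79.68°.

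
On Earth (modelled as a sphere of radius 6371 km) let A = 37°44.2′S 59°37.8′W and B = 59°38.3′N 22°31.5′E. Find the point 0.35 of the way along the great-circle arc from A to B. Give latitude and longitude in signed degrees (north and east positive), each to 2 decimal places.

-1.66°, -37.54°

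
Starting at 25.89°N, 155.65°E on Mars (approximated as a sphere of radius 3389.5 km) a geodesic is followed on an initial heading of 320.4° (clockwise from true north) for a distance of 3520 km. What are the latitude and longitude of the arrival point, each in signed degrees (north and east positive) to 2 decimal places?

54.97°, 82.53°

Angular distance δ = d/R = 3520/3389.5 = 1.03850 rad; initial bearing θ = 5.5920 rad.
sin φ₂ = sin φ₁ cos δ + cos φ₁ sin δ cos θ = (0.4366)(0.5075) + (0.8996)(0.8616)(0.7705) = 0.8189, so φ₂ = 54.97°.
Δλ = atan2(sin θ sin δ cos φ₁, cos δ − sin φ₁ sin φ₂) = atan2(-0.4941, 0.1500) = -73.118°.
λ₂ = 155.650° − 73.118° = 82.53°.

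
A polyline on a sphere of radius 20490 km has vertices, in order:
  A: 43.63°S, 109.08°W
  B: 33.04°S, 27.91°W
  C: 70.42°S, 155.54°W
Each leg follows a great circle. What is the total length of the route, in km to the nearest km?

Leg A→B: central angle 1.0822 rad, distance 22175.3 km.
Leg B→C: central angle 1.2216 rad, distance 25029.9 km.
Total: 22175.3 + 25029.9 ≈ 47205 km.

47205 km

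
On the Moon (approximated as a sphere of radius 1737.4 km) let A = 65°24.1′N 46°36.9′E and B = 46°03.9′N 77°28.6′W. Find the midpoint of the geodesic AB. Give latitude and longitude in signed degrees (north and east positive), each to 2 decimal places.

70.55°, -40.66°

The central angle between A and B is δ = 1.0554 rad.
With f = 0.5, the slerp weights are sin((1−f)δ)/sin δ = 0.5787 and sin(fδ)/sin δ = 0.5787.
Weighted sum of the unit vectors: (0.5787)·(0.2859,0.3025,0.9092) + (0.5787)·(0.1505,-0.6773,0.7201) = (0.2525, -0.2169, 0.9430).
Converting back: φ = atan2(z, √(x²+y²)) = 70.55°, λ = atan2(y, x) = -40.66°.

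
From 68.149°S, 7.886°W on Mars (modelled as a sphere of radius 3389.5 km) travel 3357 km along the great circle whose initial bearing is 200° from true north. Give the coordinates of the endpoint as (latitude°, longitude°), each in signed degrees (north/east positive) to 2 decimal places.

Angular distance δ = d/R = 3357/3389.5 = 0.99041 rad; initial bearing θ = 3.4907 rad.
sin φ₂ = sin φ₁ cos δ + cos φ₁ sin δ cos θ = (-0.9282)(0.5483) + (0.3722)(0.8363)(-0.9397) = -0.8014, so φ₂ = -53.27°.
Δλ = atan2(sin θ sin δ cos φ₁, cos δ − sin φ₁ sin φ₂) = atan2(-0.1065, -0.1955) = -151.431°.
λ₂ = -7.886° − 151.431° = -159.32°.

-53.27°, -159.32°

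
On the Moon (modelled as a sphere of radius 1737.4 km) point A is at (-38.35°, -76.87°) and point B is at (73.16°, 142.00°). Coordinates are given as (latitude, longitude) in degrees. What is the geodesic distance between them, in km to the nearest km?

In radians: φ₁ = -0.6693, φ₂ = 1.2769, Δλ = -141.130° = -2.4632 rad.
cos c = sin φ₁ sin φ₂ + cos φ₁ cos φ₂ cos Δλ = (-0.6205)(0.9571) + (0.7842)(0.2897)(-0.7786) = -0.77074,
so c = arccos(-0.77074) = 2.45080 rad.
Distance = R·c = 1737.4 × 2.4508 ≈ 4258 km.

4258 km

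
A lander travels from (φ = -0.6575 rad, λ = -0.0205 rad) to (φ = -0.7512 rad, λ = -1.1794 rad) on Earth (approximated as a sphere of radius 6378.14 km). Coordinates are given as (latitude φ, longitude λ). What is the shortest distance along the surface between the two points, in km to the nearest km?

Let φ₁ = -0.6575 rad, φ₂ = -0.7512 rad, and Δλ = -1.1589 rad.
Haversine: a = sin²(Δφ/2) + cos φ₁ cos φ₂ sin²(Δλ/2) = 0.0022 + (0.7915)(0.7309)(0.2998) = 0.17564.
Central angle c = 2·arcsin(√a) = 0.86490 rad.
Distance = R·c = 6378.14 × 0.8649 ≈ 5516 km.

5516 km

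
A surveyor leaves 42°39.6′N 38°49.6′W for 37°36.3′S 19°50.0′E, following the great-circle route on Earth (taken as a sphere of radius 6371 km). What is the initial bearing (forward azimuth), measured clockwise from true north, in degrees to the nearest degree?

137°

Δλ = 58.660° = 1.0238 rad.
y = sin Δλ · cos φ₂ = (0.8541)(0.7922) = 0.6766
x = cos φ₁ sin φ₂ − sin φ₁ cos φ₂ cos Δλ = (0.7354)(-0.6102) − (0.6776)(0.7922)(0.5201) = -0.7280
θ = atan2(y, x) = 137.09°, so the bearing is 137°.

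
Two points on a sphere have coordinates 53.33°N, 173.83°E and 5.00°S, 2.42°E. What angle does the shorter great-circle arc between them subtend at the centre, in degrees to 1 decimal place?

131.2°

Let φ₁ = 0.9308 rad, φ₂ = -0.0873 rad, and Δλ = -2.9917 rad.
Haversine: a = sin²(Δφ/2) + cos φ₁ cos φ₂ sin²(Δλ/2) = 0.2375 + (0.5972)(0.9962)(0.9944) = 0.82908.
Central angle c = 2·arcsin(√a) = 2.28918 rad.
So the angular separation is 131.2°.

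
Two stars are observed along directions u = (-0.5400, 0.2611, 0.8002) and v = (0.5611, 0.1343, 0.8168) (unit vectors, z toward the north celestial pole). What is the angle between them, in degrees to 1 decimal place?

67.3°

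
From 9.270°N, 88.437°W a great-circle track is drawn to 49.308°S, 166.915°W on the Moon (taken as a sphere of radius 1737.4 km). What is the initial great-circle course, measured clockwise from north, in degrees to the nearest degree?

220°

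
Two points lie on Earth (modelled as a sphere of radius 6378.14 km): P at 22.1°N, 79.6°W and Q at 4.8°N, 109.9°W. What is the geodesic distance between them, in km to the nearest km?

3789 km

Let φ₁ = 0.3857 rad, φ₂ = 0.0838 rad, and Δλ = -0.5288 rad.
Haversine: a = sin²(Δφ/2) + cos φ₁ cos φ₂ sin²(Δλ/2) = 0.0226 + (0.9265)(0.9965)(0.0683) = 0.08568.
Central angle c = 2·arcsin(√a) = 0.59413 rad.
Distance = R·c = 6378.14 × 0.5941 ≈ 3789 km.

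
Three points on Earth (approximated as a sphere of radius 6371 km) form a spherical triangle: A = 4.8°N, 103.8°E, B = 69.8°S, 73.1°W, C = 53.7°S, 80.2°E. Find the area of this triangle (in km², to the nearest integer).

9892026 km²

Side lengths (central angles): a = 0.9597, b = 1.0779, c = 2.0066 rad; semiperimeter s = 2.0221.
By l'Huilier's theorem, tan(E/4) = √[tan(s/2) tan((s−a)/2) tan((s−b)/2) tan((s−c)/2)], giving spherical excess E = 0.2437 rad.
Area = E·R² = 0.2437 × (6371)² ≈ 9892026 km².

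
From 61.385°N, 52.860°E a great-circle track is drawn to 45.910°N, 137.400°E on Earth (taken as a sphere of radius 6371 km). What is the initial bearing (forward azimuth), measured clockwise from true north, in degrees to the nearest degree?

Δλ = 84.540° = 1.4755 rad.
y = sin Δλ · cos φ₂ = (0.9955)(0.6958) = 0.6926
x = cos φ₁ sin φ₂ − sin φ₁ cos φ₂ cos Δλ = (0.4789)(0.7182) − (0.8779)(0.6958)(0.0952) = 0.2859
θ = atan2(y, x) = 67.57°, so the bearing is 68°.

68°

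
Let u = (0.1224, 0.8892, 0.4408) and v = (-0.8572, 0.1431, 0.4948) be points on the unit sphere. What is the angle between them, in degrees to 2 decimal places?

76.09°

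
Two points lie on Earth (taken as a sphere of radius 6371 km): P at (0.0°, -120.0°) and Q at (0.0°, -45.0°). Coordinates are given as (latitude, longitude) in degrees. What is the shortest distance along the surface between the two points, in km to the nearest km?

8340 km

Let φ₁ = 0.0000 rad, φ₂ = 0.0000 rad, and Δλ = 1.3090 rad.
cos c = sin φ₁ sin φ₂ + cos φ₁ cos φ₂ cos Δλ = (0.0000)(0.0000) + (1.0000)(1.0000)(0.2588) = 0.25882,
so c = arccos(0.25882) = 1.30900 rad.
Distance = R·c = 6371 × 1.3090 ≈ 8340 km.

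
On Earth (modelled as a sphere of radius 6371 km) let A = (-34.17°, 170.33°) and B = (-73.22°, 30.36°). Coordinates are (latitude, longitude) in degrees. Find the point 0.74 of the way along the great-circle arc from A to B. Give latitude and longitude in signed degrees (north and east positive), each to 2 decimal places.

-79.71°, 110.25°

The central angle between A and B is δ = 1.2081 rad.
With f = 0.74, the slerp weights are sin((1−f)δ)/sin δ = 0.3305 and sin(fδ)/sin δ = 0.8338.
Weighted sum of the unit vectors: (0.3305)·(-0.8156,0.1390,-0.5617) + (0.8338)·(0.2491,0.1459,-0.9574) = (-0.0618, 0.1676, -0.9839).
Converting back: φ = atan2(z, √(x²+y²)) = -79.71°, λ = atan2(y, x) = 110.25°.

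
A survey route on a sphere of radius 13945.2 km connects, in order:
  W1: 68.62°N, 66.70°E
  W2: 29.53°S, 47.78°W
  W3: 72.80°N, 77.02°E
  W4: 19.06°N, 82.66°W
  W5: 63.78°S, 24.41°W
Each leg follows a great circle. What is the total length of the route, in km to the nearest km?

Leg W1→W2: central angle 2.2023 rad, distance 30712.2 km.
Leg W2→W3: central angle 2.2366 rad, distance 31189.6 km.
Leg W3→W4: central angle 1.5209 rad, distance 21209.6 km.
Leg W4→W5: central angle 1.6441 rad, distance 22926.9 km.
Total: 30712.2 + 31189.6 + 21209.6 + 22926.9 ≈ 106038 km.

106038 km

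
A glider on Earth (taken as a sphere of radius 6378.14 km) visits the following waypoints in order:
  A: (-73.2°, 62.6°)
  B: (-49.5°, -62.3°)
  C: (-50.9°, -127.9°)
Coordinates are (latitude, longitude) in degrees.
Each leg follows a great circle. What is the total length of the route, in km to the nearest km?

10268 km

Leg A→B: central angle 0.9013 rad, distance 5748.9 km.
Leg B→C: central angle 0.7085 rad, distance 4519.2 km.
Total: 5748.9 + 4519.2 ≈ 10268 km.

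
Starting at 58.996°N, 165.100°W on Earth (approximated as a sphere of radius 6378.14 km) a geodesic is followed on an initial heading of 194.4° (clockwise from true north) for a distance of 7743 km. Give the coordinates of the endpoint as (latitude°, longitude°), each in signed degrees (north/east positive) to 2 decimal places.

-9.68°, -178.77°

Angular distance δ = d/R = 7743/6378.14 = 1.21399 rad; initial bearing θ = 3.3929 rad.
sin φ₂ = sin φ₁ cos δ + cos φ₁ sin δ cos θ = (0.8571)(0.3493) + (0.5151)(0.9370)(-0.9686) = -0.1681, so φ₂ = -9.68°.
Δλ = atan2(sin θ sin δ cos φ₁, cos δ − sin φ₁ sin φ₂) = atan2(-0.1200, 0.4934) = -13.674°.
λ₂ = -165.100° − 13.674° = -178.77°.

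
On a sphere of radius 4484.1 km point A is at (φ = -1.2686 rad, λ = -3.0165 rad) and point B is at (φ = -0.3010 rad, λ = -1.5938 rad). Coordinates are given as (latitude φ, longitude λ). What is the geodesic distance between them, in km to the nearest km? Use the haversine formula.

5559 km

Let φ₁ = -1.2686 rad, φ₂ = -0.3010 rad, and Δλ = 1.4227 rad.
Haversine: a = sin²(Δφ/2) + cos φ₁ cos φ₂ sin²(Δλ/2) = 0.2164 + (0.2976)(0.9550)(0.4262) = 0.33751.
Central angle c = 2·arcsin(√a) = 1.23980 rad.
Distance = R·c = 4484.1 × 1.2398 ≈ 5559 km.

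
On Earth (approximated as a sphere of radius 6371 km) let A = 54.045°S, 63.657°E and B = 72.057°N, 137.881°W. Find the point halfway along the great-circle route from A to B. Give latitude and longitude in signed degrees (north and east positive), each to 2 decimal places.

23.84°, 84.28°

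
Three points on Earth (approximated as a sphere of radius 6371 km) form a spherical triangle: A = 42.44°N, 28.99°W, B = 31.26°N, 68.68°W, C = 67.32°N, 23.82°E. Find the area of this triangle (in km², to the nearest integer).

6990421 km²

Side lengths (central angles): a = 1.0878, b = 0.6524, c = 0.5815 rad; semiperimeter s = 1.1609.
By l'Huilier's theorem, tan(E/4) = √[tan(s/2) tan((s−a)/2) tan((s−b)/2) tan((s−c)/2)], giving spherical excess E = 0.1722 rad.
Area = E·R² = 0.1722 × (6371)² ≈ 6990421 km².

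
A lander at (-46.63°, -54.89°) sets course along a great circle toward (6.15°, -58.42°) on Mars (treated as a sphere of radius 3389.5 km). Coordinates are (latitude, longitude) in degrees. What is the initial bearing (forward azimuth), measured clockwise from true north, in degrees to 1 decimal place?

355.6°

Δλ = -3.530° = -0.0616 rad.
y = sin Δλ · cos φ₂ = (-0.0616)(0.9942) = -0.0612
x = cos φ₁ sin φ₂ − sin φ₁ cos φ₂ cos Δλ = (0.6867)(0.1071) − (-0.7269)(0.9942)(0.9981) = 0.7949
θ = atan2(y, x) = -4.40°; adding 360° gives 355.6°.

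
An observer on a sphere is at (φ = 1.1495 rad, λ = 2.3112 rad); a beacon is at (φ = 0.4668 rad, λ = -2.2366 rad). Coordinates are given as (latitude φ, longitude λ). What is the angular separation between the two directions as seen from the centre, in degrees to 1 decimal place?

69.5°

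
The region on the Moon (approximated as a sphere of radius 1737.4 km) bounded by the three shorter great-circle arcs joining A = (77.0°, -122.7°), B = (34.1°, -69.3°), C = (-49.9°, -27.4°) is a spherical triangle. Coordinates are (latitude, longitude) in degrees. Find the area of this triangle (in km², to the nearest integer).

1046660 km²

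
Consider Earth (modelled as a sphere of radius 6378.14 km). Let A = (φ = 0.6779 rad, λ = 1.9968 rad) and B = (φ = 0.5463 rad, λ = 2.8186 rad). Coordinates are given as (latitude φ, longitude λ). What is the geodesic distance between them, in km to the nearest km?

4323 km

With latitudes φ₁ = 38.841°, φ₂ = 31.301° and longitude difference Δλ = 47.086°:
cos c = sin φ₁ sin φ₂ + cos φ₁ cos φ₂ cos Δλ = (0.6272)(0.5195) + (0.7789)(0.8545)(0.6809) = 0.77899,
so c = arccos(0.77899) = 0.67775 rad.
Distance = R·c = 6378.14 × 0.6777 ≈ 4323 km.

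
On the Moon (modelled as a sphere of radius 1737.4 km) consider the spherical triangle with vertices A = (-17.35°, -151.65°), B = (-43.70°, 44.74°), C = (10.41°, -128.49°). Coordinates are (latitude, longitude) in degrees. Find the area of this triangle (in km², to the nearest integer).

Side lengths (central angles): a = 2.5516, b = 0.6279, c = 2.0443 rad; semiperimeter s = 2.6119.
By l'Huilier's theorem, tan(E/4) = √[tan(s/2) tan((s−a)/2) tan((s−b)/2) tan((s−c)/2)], giving spherical excess E = 0.8769 rad.
Area = E·R² = 0.8769 × (1737.4)² ≈ 2647011 km².

2647011 km²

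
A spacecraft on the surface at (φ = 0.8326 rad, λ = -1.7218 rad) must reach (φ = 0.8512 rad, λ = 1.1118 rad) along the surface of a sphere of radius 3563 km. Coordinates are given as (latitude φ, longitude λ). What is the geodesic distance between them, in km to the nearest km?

5119 km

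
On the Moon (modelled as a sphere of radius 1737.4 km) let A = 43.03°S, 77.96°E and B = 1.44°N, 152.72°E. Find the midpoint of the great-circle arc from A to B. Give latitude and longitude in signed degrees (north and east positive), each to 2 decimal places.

Central angle δ = 1.3949 rad. Interpolating on the sphere with fraction f = 0.5:
P = [sin((1−f)δ)·A + sin(fδ)·B] / sin δ = 0.6523·A + 0.6523·B in Cartesian coordinates,
giving P = (-0.4801, 0.7653, -0.4288), i.e. latitude -25.39°, longitude 122.10°.

-25.39°, 122.10°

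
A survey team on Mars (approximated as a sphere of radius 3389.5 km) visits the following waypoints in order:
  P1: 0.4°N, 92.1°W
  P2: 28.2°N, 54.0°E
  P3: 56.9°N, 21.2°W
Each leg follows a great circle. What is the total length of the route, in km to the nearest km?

Leg P1→P2: central angle 2.3865 rad, distance 8088.9 km.
Leg P2→P3: central angle 1.0253 rad, distance 3475.4 km.
Total: 8088.9 + 3475.4 ≈ 11564 km.

11564 km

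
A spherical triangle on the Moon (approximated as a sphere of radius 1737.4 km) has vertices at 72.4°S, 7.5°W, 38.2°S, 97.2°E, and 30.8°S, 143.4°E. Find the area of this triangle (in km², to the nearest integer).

1167191 km²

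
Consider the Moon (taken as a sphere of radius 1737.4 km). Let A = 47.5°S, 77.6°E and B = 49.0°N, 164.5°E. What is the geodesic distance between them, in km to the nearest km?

With latitudes φ₁ = -47.500°, φ₂ = 49.000° and longitude difference Δλ = 86.900°:
cos c = sin φ₁ sin φ₂ + cos φ₁ cos φ₂ cos Δλ = (-0.7373)(0.7547) + (0.6756)(0.6561)(0.0541) = -0.53246,
so c = arccos(-0.53246) = 2.13230 rad.
Distance = R·c = 1737.4 × 2.1323 ≈ 3705 km.

3705 km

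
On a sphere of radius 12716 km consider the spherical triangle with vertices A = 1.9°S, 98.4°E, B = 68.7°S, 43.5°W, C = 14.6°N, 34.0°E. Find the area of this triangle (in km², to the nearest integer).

234116589 km²

Side lengths (central angles): a = 1.7302, b = 1.1488, c = 1.8284 rad; semiperimeter s = 2.3538.
By l'Huilier's theorem, tan(E/4) = √[tan(s/2) tan((s−a)/2) tan((s−b)/2) tan((s−c)/2)], giving spherical excess E = 1.4479 rad.
Area = E·R² = 1.4479 × (12716)² ≈ 234116589 km².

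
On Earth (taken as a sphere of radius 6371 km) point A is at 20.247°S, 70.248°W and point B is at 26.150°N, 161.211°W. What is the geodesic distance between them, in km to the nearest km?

11074 km

With latitudes φ₁ = -20.247°, φ₂ = 26.150° and longitude difference Δλ = -90.963°:
Haversine: a = sin²(Δφ/2) + cos φ₁ cos φ₂ sin²(Δλ/2) = 0.1552 + (0.9382)(0.8976)(0.5084) = 0.58334.
Central angle c = 2·arcsin(√a) = 1.73825 rad.
Distance = R·c = 6371 × 1.7383 ≈ 11074 km.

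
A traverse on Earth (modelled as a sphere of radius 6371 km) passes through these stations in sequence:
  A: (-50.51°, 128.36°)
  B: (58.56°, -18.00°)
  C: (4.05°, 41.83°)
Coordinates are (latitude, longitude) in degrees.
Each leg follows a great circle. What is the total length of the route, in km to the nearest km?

25619 km

Leg A→B: central angle 2.7779 rad, distance 17698.1 km.
Leg B→C: central angle 1.2432 rad, distance 7920.6 km.
Total: 17698.1 + 7920.6 ≈ 25619 km.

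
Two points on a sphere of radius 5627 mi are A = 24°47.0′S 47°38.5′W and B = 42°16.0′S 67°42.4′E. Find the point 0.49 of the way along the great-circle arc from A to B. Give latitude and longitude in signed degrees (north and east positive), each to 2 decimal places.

-50.47°, -0.47°

Central angle δ = 1.5765 rad. Interpolating on the sphere with fraction f = 0.49:
P = [sin((1−f)δ)·A + sin(fδ)·B] / sin δ = 0.7202·A + 0.6979·B in Cartesian coordinates,
giving P = (0.6365, -0.0053, -0.7713), i.e. latitude -50.47°, longitude -0.47°.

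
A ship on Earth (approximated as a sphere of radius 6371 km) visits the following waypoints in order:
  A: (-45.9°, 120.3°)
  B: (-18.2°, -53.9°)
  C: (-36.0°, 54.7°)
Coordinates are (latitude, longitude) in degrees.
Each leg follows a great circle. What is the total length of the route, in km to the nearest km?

23263 km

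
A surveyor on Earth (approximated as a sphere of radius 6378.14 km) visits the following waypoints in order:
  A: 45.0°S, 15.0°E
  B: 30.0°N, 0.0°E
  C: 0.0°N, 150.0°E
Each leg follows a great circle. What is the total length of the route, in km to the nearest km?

Leg A→B: central angle 1.3305 rad, distance 8486.4 km.
Leg B→C: central angle 2.4189 rad, distance 15427.8 km.
Total: 8486.4 + 15427.8 ≈ 23914 km.

23914 km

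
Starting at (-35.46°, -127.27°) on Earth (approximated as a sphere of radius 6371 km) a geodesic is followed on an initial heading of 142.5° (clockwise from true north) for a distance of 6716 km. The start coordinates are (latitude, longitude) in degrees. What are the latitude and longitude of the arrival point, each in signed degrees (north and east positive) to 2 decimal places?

-58.04°, -37.50°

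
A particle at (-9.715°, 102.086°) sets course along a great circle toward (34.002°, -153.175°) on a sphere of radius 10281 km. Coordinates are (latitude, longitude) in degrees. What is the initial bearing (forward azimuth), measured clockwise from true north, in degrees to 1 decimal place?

With φ₁ = -0.1696, φ₂ = 0.5934, Δλ = 1.8280 rad, the forward-azimuth formula gives
θ = atan2( sin Δλ cos φ₂ , cos φ₁ sin φ₂ − sin φ₁ cos φ₂ cos Δλ ) = atan2(0.8017, 0.5156) = 57.25°.
So the initial bearing is 57.3°.

57.3°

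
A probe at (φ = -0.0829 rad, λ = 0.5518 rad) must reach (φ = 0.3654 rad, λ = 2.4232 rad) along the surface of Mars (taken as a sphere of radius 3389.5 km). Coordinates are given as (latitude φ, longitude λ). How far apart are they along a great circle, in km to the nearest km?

6375 km

Let φ₁ = -0.0829 rad, φ₂ = 0.3654 rad, and Δλ = 1.8714 rad.
cos c = sin φ₁ sin φ₂ + cos φ₁ cos φ₂ cos Δλ = (-0.0828)(0.3573) + (0.9966)(0.9340)(-0.2961) = -0.30519,
so c = arccos(-0.30519) = 1.88093 rad.
Distance = R·c = 3389.5 × 1.8809 ≈ 6375 km.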